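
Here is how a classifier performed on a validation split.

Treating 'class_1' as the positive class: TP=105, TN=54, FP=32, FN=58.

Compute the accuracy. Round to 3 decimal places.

0.639

Accuracy = (TP+TN)/N = (105+54)/249 = 0.639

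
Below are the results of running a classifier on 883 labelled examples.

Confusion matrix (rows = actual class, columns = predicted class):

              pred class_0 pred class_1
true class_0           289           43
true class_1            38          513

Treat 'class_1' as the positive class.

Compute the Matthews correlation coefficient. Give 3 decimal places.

0.804

MCC = (TP·TN − FP·FN) / √((TP+FP)(TP+FN)(TN+FP)(TN+FN))
Numerator = 513·289 − 43·38 = 146623
Denominator = √(556·551·332·327) = √33259232784 = 182371.1402
MCC = 146623 / 182371.1402 = 0.804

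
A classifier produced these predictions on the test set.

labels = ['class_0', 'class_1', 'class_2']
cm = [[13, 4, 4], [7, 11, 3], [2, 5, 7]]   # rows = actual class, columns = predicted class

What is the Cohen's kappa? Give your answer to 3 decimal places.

0.320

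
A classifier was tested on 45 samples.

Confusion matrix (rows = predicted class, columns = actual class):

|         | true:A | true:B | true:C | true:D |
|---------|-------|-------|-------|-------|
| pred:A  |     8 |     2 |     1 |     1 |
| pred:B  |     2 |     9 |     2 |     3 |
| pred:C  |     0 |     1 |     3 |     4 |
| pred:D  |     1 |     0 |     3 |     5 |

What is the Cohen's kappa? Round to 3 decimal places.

0.405

Observed agreement pₒ = trace/N = 25/45 = 0.5556
Expected agreement pₑ = Σ (rowᵢ·colᵢ)/N² = (11·12 + 12·16 + 9·8 + 13·9)/45² = 0.2533
κ = (pₒ − pₑ)/(1 − pₑ) = (0.5556 − 0.2533)/(1 − 0.2533) = 0.405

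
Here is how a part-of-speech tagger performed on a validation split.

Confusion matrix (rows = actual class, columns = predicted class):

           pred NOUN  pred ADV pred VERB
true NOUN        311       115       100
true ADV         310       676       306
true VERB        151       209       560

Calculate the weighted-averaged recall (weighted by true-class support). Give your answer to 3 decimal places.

0.565

Per-class recall (TP/(TP+FN)):
  NOUN: TP=311, FN=115+100=215 → 311/526 = 0.5913
  ADV: TP=676, FN=310+306=616 → 676/1292 = 0.5232
  VERB: TP=560, FN=151+209=360 → 560/920 = 0.6087
Weighted-recall = Σ (supportᵢ/N)·recallᵢ with N=2738: (526/2738)·0.5913 + (1292/2738)·0.5232 + (920/2738)·0.6087 = 0.565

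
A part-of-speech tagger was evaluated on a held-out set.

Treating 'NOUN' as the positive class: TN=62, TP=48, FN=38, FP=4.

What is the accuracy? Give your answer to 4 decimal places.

0.7237

Accuracy = (TP+TN)/N = (48+62)/152 = 0.7237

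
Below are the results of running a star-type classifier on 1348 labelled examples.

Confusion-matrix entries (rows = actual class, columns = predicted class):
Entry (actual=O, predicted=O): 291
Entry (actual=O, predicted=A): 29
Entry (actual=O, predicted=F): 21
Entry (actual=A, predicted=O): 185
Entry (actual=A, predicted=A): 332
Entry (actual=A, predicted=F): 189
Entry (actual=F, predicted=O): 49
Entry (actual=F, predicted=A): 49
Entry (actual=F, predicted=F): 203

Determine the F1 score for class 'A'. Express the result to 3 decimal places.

0.595

One-vs-rest for 'A': TP = diagonal; FP = other classes predicted 'A'; FN = 'A' predicted as other.
F1 score = 2·TP/(2·TP+FP+FN).
A: TP=332, FP=29+49=78, FN=185+189=374 → 664/1116 = 0.5950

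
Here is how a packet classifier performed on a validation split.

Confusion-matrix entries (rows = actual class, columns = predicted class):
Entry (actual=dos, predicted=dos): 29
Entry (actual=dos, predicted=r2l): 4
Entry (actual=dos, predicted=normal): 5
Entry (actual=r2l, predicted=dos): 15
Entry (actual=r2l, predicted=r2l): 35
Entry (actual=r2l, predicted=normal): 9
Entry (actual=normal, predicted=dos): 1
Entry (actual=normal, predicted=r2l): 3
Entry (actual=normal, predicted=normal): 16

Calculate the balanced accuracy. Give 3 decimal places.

0.719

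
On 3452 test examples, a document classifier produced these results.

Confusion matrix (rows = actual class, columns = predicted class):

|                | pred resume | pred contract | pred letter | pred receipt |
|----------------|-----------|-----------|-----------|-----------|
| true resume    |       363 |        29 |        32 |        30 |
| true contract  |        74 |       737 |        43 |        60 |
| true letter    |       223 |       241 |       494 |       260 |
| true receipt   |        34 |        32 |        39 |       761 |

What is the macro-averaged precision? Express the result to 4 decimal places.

0.6825

Per-class precision (TP/(TP+FP)):
  resume: TP=363, FP=74+223+34=331 → 363/694 = 0.52305
  contract: TP=737, FP=29+241+32=302 → 737/1039 = 0.70934
  letter: TP=494, FP=32+43+39=114 → 494/608 = 0.81250
  receipt: TP=761, FP=30+60+260=350 → 761/1111 = 0.68497
Macro-precision = mean = (0.52305 + 0.70934 + 0.81250 + 0.68497) / 4 = 0.6825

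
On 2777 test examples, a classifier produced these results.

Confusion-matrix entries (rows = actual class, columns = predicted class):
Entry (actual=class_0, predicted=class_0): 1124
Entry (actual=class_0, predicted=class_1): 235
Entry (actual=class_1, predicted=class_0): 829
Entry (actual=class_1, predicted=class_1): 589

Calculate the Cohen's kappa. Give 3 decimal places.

0.240

Observed agreement pₒ = trace/N = 1713/2777 = 0.6169
Expected agreement pₑ = Σ (rowᵢ·colᵢ)/N² = (1359·1953 + 1418·824)/2777² = 0.4957
κ = (pₒ − pₑ)/(1 − pₑ) = (0.6169 − 0.4957)/(1 − 0.4957) = 0.240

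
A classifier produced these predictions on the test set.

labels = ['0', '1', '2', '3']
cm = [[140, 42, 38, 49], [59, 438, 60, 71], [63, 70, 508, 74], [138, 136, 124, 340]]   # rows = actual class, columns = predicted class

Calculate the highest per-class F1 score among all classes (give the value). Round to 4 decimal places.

Per-class F1 score (2·TP/(2·TP+FP+FN)):
  0: TP=140, FP=59+63+138=260, FN=42+38+49=129 → 280/669 = 0.41854
  1: TP=438, FP=42+70+136=248, FN=59+60+71=190 → 876/1314 = 0.66667
  2: TP=508, FP=38+60+124=222, FN=63+70+74=207 → 1016/1445 = 0.70311
  3: TP=340, FP=49+71+74=194, FN=138+136+124=398 → 680/1272 = 0.53459
Highest is class '2' with F1 score = 0.7031.

0.7031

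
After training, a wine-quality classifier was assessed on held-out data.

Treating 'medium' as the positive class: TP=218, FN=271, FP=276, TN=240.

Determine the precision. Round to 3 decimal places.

0.441

Precision = TP/(TP+FP) = 218/(218+276) = 218/494 = 0.441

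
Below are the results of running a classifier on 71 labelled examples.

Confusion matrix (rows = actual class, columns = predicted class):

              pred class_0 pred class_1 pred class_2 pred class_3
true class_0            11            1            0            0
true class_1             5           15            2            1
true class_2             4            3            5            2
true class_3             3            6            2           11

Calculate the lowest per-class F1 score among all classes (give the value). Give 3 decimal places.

Per-class F1 score (2·TP/(2·TP+FP+FN)):
  class_0: TP=11, FP=5+4+3=12, FN=1+0+0=1 → 22/35 = 0.6286
  class_1: TP=15, FP=1+3+6=10, FN=5+2+1=8 → 30/48 = 0.6250
  class_2: TP=5, FP=0+2+2=4, FN=4+3+2=9 → 10/23 = 0.4348
  class_3: TP=11, FP=0+1+2=3, FN=3+6+2=11 → 22/36 = 0.6111
Lowest is class 'class_2' with F1 score = 0.435.

0.435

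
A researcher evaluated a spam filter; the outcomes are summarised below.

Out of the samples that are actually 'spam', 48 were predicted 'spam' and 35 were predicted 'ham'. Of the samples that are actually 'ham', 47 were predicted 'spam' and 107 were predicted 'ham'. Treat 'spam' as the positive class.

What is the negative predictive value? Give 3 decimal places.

0.754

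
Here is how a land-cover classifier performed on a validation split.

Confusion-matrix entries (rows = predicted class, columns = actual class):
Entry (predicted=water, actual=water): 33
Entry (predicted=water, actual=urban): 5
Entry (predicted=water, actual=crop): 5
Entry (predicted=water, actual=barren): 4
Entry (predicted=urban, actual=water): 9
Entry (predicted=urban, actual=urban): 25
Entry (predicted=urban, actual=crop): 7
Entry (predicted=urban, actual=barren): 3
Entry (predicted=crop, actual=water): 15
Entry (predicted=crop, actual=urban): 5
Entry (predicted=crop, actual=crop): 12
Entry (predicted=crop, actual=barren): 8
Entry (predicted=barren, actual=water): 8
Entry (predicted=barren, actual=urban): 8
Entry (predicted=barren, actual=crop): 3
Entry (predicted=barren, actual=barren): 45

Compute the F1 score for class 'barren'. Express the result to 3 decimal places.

0.726

One-vs-rest for 'barren': TP = diagonal; FP = other classes predicted 'barren'; FN = 'barren' predicted as other.
F1 score = 2·TP/(2·TP+FP+FN).
barren: TP=45, FP=8+8+3=19, FN=4+3+8=15 → 90/124 = 0.7258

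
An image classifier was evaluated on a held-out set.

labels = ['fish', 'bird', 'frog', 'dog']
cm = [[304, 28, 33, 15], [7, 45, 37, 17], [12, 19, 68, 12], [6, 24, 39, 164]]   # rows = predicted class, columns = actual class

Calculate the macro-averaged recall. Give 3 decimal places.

Per-class recall (TP/(TP+FN)):
  fish: TP=304, FN=7+12+6=25 → 304/329 = 0.9240
  bird: TP=45, FN=28+19+24=71 → 45/116 = 0.3879
  frog: TP=68, FN=33+37+39=109 → 68/177 = 0.3842
  dog: TP=164, FN=15+17+12=44 → 164/208 = 0.7885
Macro-recall = mean = (0.9240 + 0.3879 + 0.3842 + 0.7885) / 4 = 0.621

0.621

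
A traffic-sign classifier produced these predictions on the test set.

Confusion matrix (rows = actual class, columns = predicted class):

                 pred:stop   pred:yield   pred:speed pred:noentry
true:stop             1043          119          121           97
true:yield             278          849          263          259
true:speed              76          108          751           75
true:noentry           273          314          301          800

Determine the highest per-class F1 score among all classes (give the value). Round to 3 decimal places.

Per-class F1 score (2·TP/(2·TP+FP+FN)):
  stop: TP=1043, FP=278+76+273=627, FN=119+121+97=337 → 2086/3050 = 0.6839
  yield: TP=849, FP=119+108+314=541, FN=278+263+259=800 → 1698/3039 = 0.5587
  speed: TP=751, FP=121+263+301=685, FN=76+108+75=259 → 1502/2446 = 0.6141
  noentry: TP=800, FP=97+259+75=431, FN=273+314+301=888 → 1600/2919 = 0.5481
Highest is class 'stop' with F1 score = 0.684.

0.684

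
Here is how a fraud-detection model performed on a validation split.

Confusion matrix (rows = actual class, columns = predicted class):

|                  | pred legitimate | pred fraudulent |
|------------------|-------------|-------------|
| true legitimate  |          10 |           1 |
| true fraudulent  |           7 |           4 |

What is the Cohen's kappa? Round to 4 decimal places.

0.2727

Observed agreement pₒ = trace/N = 14/22 = 0.63636
Expected agreement pₑ = Σ (rowᵢ·colᵢ)/N² = (11·17 + 11·5)/22² = 0.50000
κ = (pₒ − pₑ)/(1 − pₑ) = (0.63636 − 0.50000)/(1 − 0.50000) = 0.2727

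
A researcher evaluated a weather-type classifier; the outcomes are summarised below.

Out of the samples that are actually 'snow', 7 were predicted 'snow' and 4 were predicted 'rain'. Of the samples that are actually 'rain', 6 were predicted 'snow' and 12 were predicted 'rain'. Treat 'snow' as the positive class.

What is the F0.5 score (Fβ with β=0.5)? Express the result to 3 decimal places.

0.556

Fβ = (1+β²)·TP / ((1+β²)·TP + β²·FN + FP), with β²=1/4
= 1.25·7 / (1.25·7 + 0.25·4 + 6) = 0.556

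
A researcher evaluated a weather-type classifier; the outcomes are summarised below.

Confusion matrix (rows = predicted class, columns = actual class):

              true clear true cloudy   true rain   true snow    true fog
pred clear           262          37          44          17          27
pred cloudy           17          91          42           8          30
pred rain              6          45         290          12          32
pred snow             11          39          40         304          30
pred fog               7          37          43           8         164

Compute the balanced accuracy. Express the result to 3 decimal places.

Balanced accuracy = mean of per-class recall.
  clear: recall = 262/303 = 0.8647
  cloudy: recall = 91/249 = 0.3655
  rain: recall = 290/459 = 0.6318
  snow: recall = 304/349 = 0.8711
  fog: recall = 164/283 = 0.5795
Mean = (0.8647 + 0.3655 + 0.6318 + 0.8711 + 0.5795) / 5 = 0.663

0.663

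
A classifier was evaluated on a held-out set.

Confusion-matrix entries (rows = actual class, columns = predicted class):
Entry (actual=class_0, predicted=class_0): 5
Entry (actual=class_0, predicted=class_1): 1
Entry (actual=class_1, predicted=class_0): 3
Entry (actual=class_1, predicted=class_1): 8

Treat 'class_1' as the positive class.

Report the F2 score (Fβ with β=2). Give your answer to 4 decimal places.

Fβ = (1+β²)·TP / ((1+β²)·TP + β²·FN + FP), with β²=4
= 5·8 / (5·8 + 4·3 + 1) = 0.7547

0.7547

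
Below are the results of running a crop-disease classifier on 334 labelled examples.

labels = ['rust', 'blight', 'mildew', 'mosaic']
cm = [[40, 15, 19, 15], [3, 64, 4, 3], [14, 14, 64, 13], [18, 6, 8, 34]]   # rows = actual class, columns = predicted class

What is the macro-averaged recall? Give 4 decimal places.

0.6097

Per-class recall (TP/(TP+FN)):
  rust: TP=40, FN=15+19+15=49 → 40/89 = 0.44944
  blight: TP=64, FN=3+4+3=10 → 64/74 = 0.86486
  mildew: TP=64, FN=14+14+13=41 → 64/105 = 0.60952
  mosaic: TP=34, FN=18+6+8=32 → 34/66 = 0.51515
Macro-recall = mean = (0.44944 + 0.86486 + 0.60952 + 0.51515) / 4 = 0.6097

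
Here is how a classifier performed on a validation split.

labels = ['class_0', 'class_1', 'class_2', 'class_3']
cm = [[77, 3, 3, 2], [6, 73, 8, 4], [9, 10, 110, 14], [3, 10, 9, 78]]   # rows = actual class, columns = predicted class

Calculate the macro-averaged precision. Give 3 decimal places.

0.803

Per-class precision (TP/(TP+FP)):
  class_0: TP=77, FP=6+9+3=18 → 77/95 = 0.8105
  class_1: TP=73, FP=3+10+10=23 → 73/96 = 0.7604
  class_2: TP=110, FP=3+8+9=20 → 110/130 = 0.8462
  class_3: TP=78, FP=2+4+14=20 → 78/98 = 0.7959
Macro-precision = mean = (0.8105 + 0.7604 + 0.8462 + 0.7959) / 4 = 0.803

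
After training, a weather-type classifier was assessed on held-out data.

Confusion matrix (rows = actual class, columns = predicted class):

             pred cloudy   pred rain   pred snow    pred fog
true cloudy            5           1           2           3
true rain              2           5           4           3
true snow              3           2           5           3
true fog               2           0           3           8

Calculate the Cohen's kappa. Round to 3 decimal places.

Observed agreement pₒ = trace/N = 23/51 = 0.4510
Expected agreement pₑ = Σ (rowᵢ·colᵢ)/N² = (11·12 + 14·8 + 13·14 + 13·17)/51² = 0.2488
κ = (pₒ − pₑ)/(1 − pₑ) = (0.4510 − 0.2488)/(1 − 0.2488) = 0.269

0.269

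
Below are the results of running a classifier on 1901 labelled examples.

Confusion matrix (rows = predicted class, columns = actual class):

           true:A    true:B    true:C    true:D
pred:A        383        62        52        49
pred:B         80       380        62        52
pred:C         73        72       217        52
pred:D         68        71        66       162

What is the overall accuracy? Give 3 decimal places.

0.601

Accuracy = trace / total = (383+380+217+162=1142) / 1901 = 1142/1901 = 0.601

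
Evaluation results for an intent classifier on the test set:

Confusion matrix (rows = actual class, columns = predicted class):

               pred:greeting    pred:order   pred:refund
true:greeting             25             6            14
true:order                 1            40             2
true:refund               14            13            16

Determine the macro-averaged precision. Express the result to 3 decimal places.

0.601

Per-class precision (TP/(TP+FP)):
  greeting: TP=25, FP=1+14=15 → 25/40 = 0.6250
  order: TP=40, FP=6+13=19 → 40/59 = 0.6780
  refund: TP=16, FP=14+2=16 → 16/32 = 0.5000
Macro-precision = mean = (0.6250 + 0.6780 + 0.5000) / 3 = 0.601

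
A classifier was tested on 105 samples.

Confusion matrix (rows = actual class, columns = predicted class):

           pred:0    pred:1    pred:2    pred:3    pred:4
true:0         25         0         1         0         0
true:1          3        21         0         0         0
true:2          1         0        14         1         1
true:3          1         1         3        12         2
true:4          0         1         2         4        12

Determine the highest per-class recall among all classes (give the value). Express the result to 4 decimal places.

Per-class recall (TP/(TP+FN)):
  0: TP=25, FN=0+1+0+0=1 → 25/26 = 0.96154
  1: TP=21, FN=3+0+0+0=3 → 21/24 = 0.87500
  2: TP=14, FN=1+0+1+1=3 → 14/17 = 0.82353
  3: TP=12, FN=1+1+3+2=7 → 12/19 = 0.63158
  4: TP=12, FN=0+1+2+4=7 → 12/19 = 0.63158
Highest is class '0' with recall = 0.9615.

0.9615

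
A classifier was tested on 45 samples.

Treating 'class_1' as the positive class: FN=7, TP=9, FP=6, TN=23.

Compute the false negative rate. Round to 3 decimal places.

FNR = FN/(FN+TP) = 7/(7+9) = 0.438

0.438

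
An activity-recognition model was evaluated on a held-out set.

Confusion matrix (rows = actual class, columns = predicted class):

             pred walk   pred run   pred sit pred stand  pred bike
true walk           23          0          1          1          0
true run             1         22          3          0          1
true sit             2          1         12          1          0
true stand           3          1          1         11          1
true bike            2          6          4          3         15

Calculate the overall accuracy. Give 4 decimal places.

0.7217

Accuracy = trace / total = (23+22+12+11+15=83) / 115 = 83/115 = 0.7217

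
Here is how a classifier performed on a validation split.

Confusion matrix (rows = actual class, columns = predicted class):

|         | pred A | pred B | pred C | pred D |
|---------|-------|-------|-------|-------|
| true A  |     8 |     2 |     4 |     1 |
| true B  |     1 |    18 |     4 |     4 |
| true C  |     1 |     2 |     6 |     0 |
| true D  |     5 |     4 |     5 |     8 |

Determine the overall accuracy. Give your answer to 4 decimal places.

Accuracy = trace / total = (8+18+6+8=40) / 73 = 40/73 = 0.5479

0.5479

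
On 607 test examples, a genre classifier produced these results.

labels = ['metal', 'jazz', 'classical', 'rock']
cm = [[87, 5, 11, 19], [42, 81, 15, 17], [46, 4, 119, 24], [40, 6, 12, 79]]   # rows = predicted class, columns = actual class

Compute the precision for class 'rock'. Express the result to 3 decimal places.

One-vs-rest for 'rock': TP = diagonal; FP = other classes predicted 'rock'; FN = 'rock' predicted as other.
precision = TP/(TP+FP).
rock: TP=79, FP=40+6+12=58 → 79/137 = 0.5766

0.577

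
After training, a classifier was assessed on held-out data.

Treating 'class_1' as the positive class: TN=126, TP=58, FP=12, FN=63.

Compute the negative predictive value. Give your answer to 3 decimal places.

NPV = TN/(TN+FN) = 126/(126+63) = 0.667

0.667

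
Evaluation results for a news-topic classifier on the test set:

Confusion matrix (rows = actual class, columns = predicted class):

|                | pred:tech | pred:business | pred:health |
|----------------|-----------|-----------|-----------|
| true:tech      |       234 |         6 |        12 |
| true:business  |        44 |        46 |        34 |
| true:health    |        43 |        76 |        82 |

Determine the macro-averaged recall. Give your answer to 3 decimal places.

0.569

Per-class recall (TP/(TP+FN)):
  tech: TP=234, FN=6+12=18 → 234/252 = 0.9286
  business: TP=46, FN=44+34=78 → 46/124 = 0.3710
  health: TP=82, FN=43+76=119 → 82/201 = 0.4080
Macro-recall = mean = (0.9286 + 0.3710 + 0.4080) / 3 = 0.569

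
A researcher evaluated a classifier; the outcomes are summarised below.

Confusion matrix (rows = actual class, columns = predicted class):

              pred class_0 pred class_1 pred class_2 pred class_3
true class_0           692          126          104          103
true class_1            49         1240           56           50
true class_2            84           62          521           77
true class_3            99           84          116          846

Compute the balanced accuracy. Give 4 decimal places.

0.7508

Balanced accuracy = mean of per-class recall.
  class_0: recall = 692/1025 = 0.67512
  class_1: recall = 1240/1395 = 0.88889
  class_2: recall = 521/744 = 0.70027
  class_3: recall = 846/1145 = 0.73886
Mean = (0.67512 + 0.88889 + 0.70027 + 0.73886) / 4 = 0.7508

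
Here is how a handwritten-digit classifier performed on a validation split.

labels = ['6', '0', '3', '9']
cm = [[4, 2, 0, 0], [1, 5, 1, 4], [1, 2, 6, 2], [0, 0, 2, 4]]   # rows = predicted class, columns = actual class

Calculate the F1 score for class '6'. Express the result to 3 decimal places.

F1 score = 2·TP/(2·TP+FP+FN).
6: TP=4, FP=2+0+0=2, FN=1+1+0=2 → 8/12 = 0.6667

0.667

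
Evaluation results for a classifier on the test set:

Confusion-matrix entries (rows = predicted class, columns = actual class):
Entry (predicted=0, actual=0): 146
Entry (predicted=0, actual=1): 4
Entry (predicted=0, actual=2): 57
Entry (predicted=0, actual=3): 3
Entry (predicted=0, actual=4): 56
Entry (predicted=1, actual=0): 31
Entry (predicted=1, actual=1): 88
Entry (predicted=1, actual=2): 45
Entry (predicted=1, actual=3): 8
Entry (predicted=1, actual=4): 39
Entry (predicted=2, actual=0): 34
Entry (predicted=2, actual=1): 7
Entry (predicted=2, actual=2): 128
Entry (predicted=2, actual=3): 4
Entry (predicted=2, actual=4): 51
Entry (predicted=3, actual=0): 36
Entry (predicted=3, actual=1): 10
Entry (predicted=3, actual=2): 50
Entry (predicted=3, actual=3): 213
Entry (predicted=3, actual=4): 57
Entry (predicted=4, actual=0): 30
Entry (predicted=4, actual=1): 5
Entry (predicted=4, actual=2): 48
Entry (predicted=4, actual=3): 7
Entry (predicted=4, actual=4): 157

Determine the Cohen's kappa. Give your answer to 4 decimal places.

0.4460

Observed agreement pₒ = trace/N = 732/1314 = 0.55708
Expected agreement pₑ = Σ (rowᵢ·colᵢ)/N² = (277·266 + 114·211 + 328·224 + 235·366 + 360·247)/1314² = 0.20047
κ = (pₒ − pₑ)/(1 − pₑ) = (0.55708 − 0.20047)/(1 − 0.20047) = 0.4460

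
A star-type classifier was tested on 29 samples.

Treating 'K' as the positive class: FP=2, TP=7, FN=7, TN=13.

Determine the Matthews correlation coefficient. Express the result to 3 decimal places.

0.396

MCC = (TP·TN − FP·FN) / √((TP+FP)(TP+FN)(TN+FP)(TN+FN))
Numerator = 7·13 − 2·7 = 77
Denominator = √(9·14·15·20) = √37800 = 194.4222
MCC = 77 / 194.4222 = 0.396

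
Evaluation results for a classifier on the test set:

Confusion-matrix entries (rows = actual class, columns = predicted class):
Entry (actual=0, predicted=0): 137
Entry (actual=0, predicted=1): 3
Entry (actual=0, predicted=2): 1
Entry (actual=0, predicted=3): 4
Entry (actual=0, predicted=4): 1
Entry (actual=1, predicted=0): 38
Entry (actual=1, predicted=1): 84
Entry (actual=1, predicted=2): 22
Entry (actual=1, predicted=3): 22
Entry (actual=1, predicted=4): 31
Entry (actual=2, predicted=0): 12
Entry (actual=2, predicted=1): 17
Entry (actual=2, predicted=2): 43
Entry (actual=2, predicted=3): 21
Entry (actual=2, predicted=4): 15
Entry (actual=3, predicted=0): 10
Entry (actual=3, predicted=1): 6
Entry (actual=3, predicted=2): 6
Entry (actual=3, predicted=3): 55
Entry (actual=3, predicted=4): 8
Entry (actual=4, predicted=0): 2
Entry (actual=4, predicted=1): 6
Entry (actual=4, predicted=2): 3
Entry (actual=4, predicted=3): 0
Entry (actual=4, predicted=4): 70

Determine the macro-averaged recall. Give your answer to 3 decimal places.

Per-class recall (TP/(TP+FN)):
  0: TP=137, FN=3+1+4+1=9 → 137/146 = 0.9384
  1: TP=84, FN=38+22+22+31=113 → 84/197 = 0.4264
  2: TP=43, FN=12+17+21+15=65 → 43/108 = 0.3981
  3: TP=55, FN=10+6+6+8=30 → 55/85 = 0.6471
  4: TP=70, FN=2+6+3+0=11 → 70/81 = 0.8642
Macro-recall = mean = (0.9384 + 0.4264 + 0.3981 + 0.6471 + 0.8642) / 5 = 0.655

0.655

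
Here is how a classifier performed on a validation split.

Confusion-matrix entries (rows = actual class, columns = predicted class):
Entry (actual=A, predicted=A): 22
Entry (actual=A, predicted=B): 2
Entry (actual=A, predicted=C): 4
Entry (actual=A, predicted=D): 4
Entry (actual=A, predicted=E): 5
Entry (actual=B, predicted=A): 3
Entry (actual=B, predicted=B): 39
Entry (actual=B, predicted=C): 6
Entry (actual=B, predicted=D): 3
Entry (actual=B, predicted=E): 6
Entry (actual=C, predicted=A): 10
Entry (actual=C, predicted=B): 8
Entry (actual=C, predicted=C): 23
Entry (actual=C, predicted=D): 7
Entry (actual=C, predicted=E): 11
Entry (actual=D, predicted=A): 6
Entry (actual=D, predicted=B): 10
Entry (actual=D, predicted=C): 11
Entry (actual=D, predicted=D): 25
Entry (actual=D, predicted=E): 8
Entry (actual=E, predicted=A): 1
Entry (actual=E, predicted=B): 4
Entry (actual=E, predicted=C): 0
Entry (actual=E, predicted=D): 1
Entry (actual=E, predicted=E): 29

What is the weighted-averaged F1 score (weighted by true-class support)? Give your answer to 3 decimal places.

Per-class F1 score (2·TP/(2·TP+FP+FN)):
  A: TP=22, FP=3+10+6+1=20, FN=2+4+4+5=15 → 44/79 = 0.5570
  B: TP=39, FP=2+8+10+4=24, FN=3+6+3+6=18 → 78/120 = 0.6500
  C: TP=23, FP=4+6+11+0=21, FN=10+8+7+11=36 → 46/103 = 0.4466
  D: TP=25, FP=4+3+7+1=15, FN=6+10+11+8=35 → 50/100 = 0.5000
  E: TP=29, FP=5+6+11+8=30, FN=1+4+0+1=6 → 58/94 = 0.6170
Weighted-F1 score = Σ (supportᵢ/N)·F1 scoreᵢ with N=248: (37/248)·0.5570 + (57/248)·0.6500 + (59/248)·0.4466 + (60/248)·0.5000 + (35/248)·0.6170 = 0.547

0.547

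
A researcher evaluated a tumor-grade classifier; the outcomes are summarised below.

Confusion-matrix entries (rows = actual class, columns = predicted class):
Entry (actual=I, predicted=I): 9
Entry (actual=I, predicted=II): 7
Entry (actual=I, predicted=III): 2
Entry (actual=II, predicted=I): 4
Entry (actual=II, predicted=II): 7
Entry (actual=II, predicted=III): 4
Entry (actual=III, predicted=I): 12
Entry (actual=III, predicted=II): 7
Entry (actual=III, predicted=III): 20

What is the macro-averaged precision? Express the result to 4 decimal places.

0.4875

Per-class precision (TP/(TP+FP)):
  I: TP=9, FP=4+12=16 → 9/25 = 0.36000
  II: TP=7, FP=7+7=14 → 7/21 = 0.33333
  III: TP=20, FP=2+4=6 → 20/26 = 0.76923
Macro-precision = mean = (0.36000 + 0.33333 + 0.76923) / 3 = 0.4875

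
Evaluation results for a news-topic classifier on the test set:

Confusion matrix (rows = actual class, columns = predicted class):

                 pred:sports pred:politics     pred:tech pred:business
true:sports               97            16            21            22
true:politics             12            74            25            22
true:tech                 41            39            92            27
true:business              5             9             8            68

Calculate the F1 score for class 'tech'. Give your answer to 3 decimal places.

0.533

Treat 'tech' as positive and all other classes as negative.
F1 score = 2·TP/(2·TP+FP+FN).
tech: TP=92, FP=21+25+8=54, FN=41+39+27=107 → 184/345 = 0.5333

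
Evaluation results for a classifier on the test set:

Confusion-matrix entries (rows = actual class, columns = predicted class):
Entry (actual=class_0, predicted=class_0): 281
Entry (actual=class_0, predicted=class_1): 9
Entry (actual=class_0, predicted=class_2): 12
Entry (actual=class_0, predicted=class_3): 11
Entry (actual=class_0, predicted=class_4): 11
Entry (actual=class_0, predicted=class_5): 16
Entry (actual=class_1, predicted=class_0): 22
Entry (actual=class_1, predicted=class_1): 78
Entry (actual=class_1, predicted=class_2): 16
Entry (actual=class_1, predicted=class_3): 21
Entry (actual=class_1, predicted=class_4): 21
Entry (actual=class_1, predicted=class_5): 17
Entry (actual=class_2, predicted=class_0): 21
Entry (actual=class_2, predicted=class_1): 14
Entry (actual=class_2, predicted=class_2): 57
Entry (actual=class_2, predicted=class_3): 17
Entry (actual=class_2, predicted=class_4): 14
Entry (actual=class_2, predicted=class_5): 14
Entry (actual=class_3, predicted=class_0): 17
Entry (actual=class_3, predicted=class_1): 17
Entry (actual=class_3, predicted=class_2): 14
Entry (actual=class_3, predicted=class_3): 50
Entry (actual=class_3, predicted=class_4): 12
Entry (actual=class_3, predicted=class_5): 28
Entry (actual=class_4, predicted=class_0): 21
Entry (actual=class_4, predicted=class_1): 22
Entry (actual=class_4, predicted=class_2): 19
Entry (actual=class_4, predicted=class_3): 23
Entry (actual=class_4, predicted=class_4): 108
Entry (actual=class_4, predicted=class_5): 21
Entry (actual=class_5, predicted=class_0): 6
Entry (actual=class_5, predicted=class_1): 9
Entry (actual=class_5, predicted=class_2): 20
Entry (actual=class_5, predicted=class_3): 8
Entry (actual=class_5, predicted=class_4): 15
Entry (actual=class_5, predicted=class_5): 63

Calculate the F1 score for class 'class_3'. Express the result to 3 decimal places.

Take TP from the diagonal, FP from the rest of the 'class_3' prediction marginal, FN from the rest of the 'class_3' actual marginal.
F1 score = 2·TP/(2·TP+FP+FN).
class_3: TP=50, FP=11+21+17+23+8=80, FN=17+17+14+12+28=88 → 100/268 = 0.3731

0.373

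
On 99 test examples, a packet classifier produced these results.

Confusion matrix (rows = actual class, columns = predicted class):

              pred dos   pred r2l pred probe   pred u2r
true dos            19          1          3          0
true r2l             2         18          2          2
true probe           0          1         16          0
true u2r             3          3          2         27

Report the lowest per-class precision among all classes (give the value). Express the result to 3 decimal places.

0.696

Per-class precision (TP/(TP+FP)):
  dos: TP=19, FP=2+0+3=5 → 19/24 = 0.7917
  r2l: TP=18, FP=1+1+3=5 → 18/23 = 0.7826
  probe: TP=16, FP=3+2+2=7 → 16/23 = 0.6957
  u2r: TP=27, FP=0+2+0=2 → 27/29 = 0.9310
Lowest is class 'probe' with precision = 0.696.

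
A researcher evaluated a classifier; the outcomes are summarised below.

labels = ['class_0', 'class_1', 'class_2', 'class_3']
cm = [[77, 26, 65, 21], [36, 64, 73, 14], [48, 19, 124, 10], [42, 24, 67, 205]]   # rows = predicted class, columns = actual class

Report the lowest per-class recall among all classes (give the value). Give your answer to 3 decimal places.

0.377

Per-class recall (TP/(TP+FN)):
  class_0: TP=77, FN=36+48+42=126 → 77/203 = 0.3793
  class_1: TP=64, FN=26+19+24=69 → 64/133 = 0.4812
  class_2: TP=124, FN=65+73+67=205 → 124/329 = 0.3769
  class_3: TP=205, FN=21+14+10=45 → 205/250 = 0.8200
Lowest is class 'class_2' with recall = 0.377.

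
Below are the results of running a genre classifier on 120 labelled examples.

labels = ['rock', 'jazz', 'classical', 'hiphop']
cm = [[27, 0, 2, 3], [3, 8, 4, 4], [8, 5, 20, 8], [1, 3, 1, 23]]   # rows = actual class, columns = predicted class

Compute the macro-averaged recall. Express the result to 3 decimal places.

0.644

Per-class recall (TP/(TP+FN)):
  rock: TP=27, FN=0+2+3=5 → 27/32 = 0.8438
  jazz: TP=8, FN=3+4+4=11 → 8/19 = 0.4211
  classical: TP=20, FN=8+5+8=21 → 20/41 = 0.4878
  hiphop: TP=23, FN=1+3+1=5 → 23/28 = 0.8214
Macro-recall = mean = (0.8438 + 0.4211 + 0.4878 + 0.8214) / 4 = 0.644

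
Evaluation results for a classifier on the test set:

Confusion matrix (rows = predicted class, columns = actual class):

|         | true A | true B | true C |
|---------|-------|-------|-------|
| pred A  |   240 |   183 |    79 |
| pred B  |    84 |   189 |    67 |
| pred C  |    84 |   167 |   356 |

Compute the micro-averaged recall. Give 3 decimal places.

Micro-averaging pools counts across classes: ΣTP=785, ΣFP=664, ΣFN=664.
Micro-recall = TP/(TP+FN) on pooled counts = 0.542 (equals overall accuracy in single-label multiclass).

0.542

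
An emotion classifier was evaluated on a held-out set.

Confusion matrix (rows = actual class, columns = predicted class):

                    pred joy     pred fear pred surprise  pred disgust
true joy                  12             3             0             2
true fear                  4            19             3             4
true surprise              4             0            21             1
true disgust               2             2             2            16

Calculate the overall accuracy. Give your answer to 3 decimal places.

0.716

Accuracy = trace / total = (12+19+21+16=68) / 95 = 68/95 = 0.716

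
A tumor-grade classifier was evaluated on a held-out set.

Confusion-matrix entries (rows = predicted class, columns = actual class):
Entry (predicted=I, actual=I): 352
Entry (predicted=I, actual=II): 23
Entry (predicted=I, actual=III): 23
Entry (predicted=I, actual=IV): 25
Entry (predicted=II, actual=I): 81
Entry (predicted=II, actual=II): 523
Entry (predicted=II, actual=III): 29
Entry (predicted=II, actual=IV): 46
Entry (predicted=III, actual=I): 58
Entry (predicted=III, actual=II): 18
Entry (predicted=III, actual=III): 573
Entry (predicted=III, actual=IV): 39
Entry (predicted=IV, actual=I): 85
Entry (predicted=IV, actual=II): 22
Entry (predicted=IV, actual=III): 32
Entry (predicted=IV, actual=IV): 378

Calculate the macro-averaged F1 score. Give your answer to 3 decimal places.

0.784

Per-class F1 score (2·TP/(2·TP+FP+FN)):
  I: TP=352, FP=23+23+25=71, FN=81+58+85=224 → 704/999 = 0.7047
  II: TP=523, FP=81+29+46=156, FN=23+18+22=63 → 1046/1265 = 0.8269
  III: TP=573, FP=58+18+39=115, FN=23+29+32=84 → 1146/1345 = 0.8520
  IV: TP=378, FP=85+22+32=139, FN=25+46+39=110 → 756/1005 = 0.7522
Macro-F1 score = mean = (0.7047 + 0.8269 + 0.8520 + 0.7522) / 4 = 0.784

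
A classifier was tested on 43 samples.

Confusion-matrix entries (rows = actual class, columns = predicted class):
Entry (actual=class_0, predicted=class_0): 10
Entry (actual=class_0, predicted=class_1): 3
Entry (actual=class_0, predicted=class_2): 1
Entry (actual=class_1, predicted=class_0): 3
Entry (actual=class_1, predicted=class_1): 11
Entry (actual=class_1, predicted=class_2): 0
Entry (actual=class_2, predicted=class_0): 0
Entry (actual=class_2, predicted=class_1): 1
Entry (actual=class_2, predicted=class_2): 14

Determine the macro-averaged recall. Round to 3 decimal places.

Per-class recall (TP/(TP+FN)):
  class_0: TP=10, FN=3+1=4 → 10/14 = 0.7143
  class_1: TP=11, FN=3+0=3 → 11/14 = 0.7857
  class_2: TP=14, FN=0+1=1 → 14/15 = 0.9333
Macro-recall = mean = (0.7143 + 0.7857 + 0.9333) / 3 = 0.811

0.811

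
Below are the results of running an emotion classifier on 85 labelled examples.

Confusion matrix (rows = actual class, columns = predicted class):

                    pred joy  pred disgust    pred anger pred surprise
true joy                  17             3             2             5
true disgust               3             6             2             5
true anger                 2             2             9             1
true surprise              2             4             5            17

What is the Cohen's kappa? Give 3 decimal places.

0.423

Observed agreement pₒ = trace/N = 49/85 = 0.5765
Expected agreement pₑ = Σ (rowᵢ·colᵢ)/N² = (27·24 + 16·15 + 14·18 + 28·28)/85² = 0.2663
κ = (pₒ − pₑ)/(1 − pₑ) = (0.5765 − 0.2663)/(1 − 0.2663) = 0.423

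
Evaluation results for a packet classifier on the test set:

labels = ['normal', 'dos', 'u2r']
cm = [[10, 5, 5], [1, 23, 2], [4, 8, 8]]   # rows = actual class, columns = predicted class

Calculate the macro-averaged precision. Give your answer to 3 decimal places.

Per-class precision (TP/(TP+FP)):
  normal: TP=10, FP=1+4=5 → 10/15 = 0.6667
  dos: TP=23, FP=5+8=13 → 23/36 = 0.6389
  u2r: TP=8, FP=5+2=7 → 8/15 = 0.5333
Macro-precision = mean = (0.6667 + 0.6389 + 0.5333) / 3 = 0.613

0.613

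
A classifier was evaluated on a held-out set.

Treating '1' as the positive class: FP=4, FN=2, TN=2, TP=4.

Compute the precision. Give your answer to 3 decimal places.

Precision = TP/(TP+FP) = 4/(4+4) = 4/8 = 0.500

0.500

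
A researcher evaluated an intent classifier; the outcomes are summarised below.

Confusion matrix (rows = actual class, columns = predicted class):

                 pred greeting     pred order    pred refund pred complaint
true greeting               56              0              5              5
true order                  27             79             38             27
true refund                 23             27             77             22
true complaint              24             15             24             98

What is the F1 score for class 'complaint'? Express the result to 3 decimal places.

0.626

One-vs-rest for 'complaint': TP = diagonal; FP = other classes predicted 'complaint'; FN = 'complaint' predicted as other.
F1 score = 2·TP/(2·TP+FP+FN).
complaint: TP=98, FP=5+27+22=54, FN=24+15+24=63 → 196/313 = 0.6262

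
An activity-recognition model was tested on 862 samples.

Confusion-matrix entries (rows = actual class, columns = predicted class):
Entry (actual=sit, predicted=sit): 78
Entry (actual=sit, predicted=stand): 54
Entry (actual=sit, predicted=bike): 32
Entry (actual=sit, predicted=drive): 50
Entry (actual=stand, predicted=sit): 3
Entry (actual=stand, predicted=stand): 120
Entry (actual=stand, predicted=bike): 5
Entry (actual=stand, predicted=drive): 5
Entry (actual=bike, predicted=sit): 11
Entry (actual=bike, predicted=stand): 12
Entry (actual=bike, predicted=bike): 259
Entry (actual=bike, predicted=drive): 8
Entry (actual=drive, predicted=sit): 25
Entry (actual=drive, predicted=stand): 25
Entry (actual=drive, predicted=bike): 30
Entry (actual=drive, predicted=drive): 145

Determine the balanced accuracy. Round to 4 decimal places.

0.7011

Balanced accuracy = mean of per-class recall.
  sit: recall = 78/214 = 0.36449
  stand: recall = 120/133 = 0.90226
  bike: recall = 259/290 = 0.89310
  drive: recall = 145/225 = 0.64444
Mean = (0.36449 + 0.90226 + 0.89310 + 0.64444) / 4 = 0.7011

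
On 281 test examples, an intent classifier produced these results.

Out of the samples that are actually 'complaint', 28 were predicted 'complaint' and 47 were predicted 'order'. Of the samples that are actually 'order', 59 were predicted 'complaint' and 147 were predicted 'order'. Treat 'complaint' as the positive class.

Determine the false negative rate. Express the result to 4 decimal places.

0.6267

FNR = FN/(FN+TP) = 47/(47+28) = 0.6267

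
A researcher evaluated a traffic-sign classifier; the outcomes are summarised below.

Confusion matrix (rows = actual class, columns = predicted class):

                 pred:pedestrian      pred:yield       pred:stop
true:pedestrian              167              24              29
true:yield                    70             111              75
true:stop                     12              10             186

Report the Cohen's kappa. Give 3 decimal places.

0.523

Observed agreement pₒ = trace/N = 464/684 = 0.6784
Expected agreement pₑ = Σ (rowᵢ·colᵢ)/N² = (220·249 + 256·145 + 208·290)/684² = 0.3254
κ = (pₒ − pₑ)/(1 − pₑ) = (0.6784 − 0.3254)/(1 − 0.3254) = 0.523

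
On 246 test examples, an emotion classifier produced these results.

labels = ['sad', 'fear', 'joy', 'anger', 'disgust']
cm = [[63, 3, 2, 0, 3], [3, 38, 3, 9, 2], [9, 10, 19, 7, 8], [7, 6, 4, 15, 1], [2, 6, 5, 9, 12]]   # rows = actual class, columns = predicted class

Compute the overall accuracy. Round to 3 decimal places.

0.598

Accuracy = trace / total = (63+38+19+15+12=147) / 246 = 147/246 = 0.598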